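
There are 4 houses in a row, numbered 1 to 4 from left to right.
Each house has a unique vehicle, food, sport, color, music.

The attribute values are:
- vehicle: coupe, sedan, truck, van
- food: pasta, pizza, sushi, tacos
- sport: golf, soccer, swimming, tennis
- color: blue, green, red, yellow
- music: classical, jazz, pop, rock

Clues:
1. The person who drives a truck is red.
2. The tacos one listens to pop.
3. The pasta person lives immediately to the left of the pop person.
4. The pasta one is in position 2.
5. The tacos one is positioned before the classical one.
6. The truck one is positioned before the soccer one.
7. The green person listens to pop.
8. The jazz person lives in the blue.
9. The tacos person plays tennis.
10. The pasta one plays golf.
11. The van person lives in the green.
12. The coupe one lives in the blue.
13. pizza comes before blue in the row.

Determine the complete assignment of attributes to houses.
Solution:

House | Vehicle | Food | Sport | Color | Music
----------------------------------------------
  1   | truck | pizza | swimming | red | rock
  2   | coupe | pasta | golf | blue | jazz
  3   | van | tacos | tennis | green | pop
  4   | sedan | sushi | soccer | yellow | classical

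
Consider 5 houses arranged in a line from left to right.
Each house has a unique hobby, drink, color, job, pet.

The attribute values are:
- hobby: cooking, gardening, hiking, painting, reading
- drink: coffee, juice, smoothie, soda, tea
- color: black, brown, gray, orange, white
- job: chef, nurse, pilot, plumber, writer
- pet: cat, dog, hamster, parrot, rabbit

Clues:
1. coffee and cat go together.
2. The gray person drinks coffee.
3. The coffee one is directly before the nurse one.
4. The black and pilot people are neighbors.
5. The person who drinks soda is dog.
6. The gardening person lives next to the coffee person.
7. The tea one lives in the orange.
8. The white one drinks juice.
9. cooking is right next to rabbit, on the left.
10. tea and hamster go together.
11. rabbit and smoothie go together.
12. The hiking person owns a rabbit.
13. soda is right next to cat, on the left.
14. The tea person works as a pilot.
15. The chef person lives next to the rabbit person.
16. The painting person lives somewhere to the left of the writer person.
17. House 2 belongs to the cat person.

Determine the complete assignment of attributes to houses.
Solution:

House | Hobby | Drink | Color | Job | Pet
-----------------------------------------
  1   | gardening | soda | brown | plumber | dog
  2   | cooking | coffee | gray | chef | cat
  3   | hiking | smoothie | black | nurse | rabbit
  4   | painting | tea | orange | pilot | hamster
  5   | reading | juice | white | writer | parrot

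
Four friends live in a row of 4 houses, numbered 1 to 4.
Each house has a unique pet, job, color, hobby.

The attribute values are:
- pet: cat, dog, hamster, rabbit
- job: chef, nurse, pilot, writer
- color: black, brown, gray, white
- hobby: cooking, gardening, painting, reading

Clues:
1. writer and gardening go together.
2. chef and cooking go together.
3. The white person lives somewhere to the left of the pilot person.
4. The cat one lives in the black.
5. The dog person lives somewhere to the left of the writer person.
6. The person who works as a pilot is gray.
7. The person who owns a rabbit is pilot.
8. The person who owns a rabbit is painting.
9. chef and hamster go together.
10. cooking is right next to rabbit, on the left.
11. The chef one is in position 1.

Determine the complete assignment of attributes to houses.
Solution:

House | Pet | Job | Color | Hobby
---------------------------------
  1   | hamster | chef | white | cooking
  2   | rabbit | pilot | gray | painting
  3   | dog | nurse | brown | reading
  4   | cat | writer | black | gardening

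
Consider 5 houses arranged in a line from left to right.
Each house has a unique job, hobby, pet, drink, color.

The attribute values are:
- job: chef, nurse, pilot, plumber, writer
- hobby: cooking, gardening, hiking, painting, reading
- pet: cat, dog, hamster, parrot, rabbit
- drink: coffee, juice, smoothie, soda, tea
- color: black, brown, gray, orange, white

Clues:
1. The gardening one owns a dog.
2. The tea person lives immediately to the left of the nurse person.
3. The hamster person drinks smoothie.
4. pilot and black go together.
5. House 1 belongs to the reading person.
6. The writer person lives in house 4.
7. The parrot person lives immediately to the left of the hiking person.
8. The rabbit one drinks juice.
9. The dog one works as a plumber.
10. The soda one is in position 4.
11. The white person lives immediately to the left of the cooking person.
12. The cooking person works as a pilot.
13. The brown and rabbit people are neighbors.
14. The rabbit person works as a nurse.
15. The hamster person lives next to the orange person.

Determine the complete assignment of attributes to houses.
Solution:

House | Job | Hobby | Pet | Drink | Color
-----------------------------------------
  1   | chef | reading | parrot | tea | brown
  2   | nurse | hiking | rabbit | juice | white
  3   | pilot | cooking | hamster | smoothie | black
  4   | writer | painting | cat | soda | orange
  5   | plumber | gardening | dog | coffee | gray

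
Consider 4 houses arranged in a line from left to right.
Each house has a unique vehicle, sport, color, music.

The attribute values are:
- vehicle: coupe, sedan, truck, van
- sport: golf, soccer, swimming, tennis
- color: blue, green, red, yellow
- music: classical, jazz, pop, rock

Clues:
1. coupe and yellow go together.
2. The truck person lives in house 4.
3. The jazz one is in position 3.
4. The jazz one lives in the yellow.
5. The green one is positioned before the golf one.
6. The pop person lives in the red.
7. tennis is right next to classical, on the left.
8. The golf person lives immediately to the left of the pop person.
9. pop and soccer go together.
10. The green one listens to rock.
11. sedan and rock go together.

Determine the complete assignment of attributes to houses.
Solution:

House | Vehicle | Sport | Color | Music
---------------------------------------
  1   | sedan | tennis | green | rock
  2   | van | swimming | blue | classical
  3   | coupe | golf | yellow | jazz
  4   | truck | soccer | red | pop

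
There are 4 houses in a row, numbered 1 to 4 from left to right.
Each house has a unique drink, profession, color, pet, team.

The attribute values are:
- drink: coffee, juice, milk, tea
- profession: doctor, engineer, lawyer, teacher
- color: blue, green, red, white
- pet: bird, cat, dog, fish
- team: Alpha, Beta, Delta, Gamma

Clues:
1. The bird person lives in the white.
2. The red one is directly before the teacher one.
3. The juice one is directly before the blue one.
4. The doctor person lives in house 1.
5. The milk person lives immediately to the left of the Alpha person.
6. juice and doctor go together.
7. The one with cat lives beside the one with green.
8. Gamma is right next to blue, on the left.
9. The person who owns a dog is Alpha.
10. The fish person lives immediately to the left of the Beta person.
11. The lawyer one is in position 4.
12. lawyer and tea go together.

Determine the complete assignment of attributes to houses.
Solution:

House | Drink | Profession | Color | Pet | Team
-----------------------------------------------
  1   | juice | doctor | red | fish | Gamma
  2   | milk | teacher | blue | cat | Beta
  3   | coffee | engineer | green | dog | Alpha
  4   | tea | lawyer | white | bird | Delta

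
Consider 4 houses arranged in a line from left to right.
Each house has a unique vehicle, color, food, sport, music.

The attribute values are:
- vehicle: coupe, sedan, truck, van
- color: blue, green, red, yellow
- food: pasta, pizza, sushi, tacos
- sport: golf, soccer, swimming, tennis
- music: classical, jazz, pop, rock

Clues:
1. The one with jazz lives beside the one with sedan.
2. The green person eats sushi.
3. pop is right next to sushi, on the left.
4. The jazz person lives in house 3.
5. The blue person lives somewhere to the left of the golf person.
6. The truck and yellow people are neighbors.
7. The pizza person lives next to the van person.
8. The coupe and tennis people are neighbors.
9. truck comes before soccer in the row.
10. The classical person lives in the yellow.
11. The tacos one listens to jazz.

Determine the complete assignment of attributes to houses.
Solution:

House | Vehicle | Color | Food | Sport | Music
----------------------------------------------
  1   | coupe | blue | pizza | swimming | pop
  2   | van | green | sushi | tennis | rock
  3   | truck | red | tacos | golf | jazz
  4   | sedan | yellow | pasta | soccer | classical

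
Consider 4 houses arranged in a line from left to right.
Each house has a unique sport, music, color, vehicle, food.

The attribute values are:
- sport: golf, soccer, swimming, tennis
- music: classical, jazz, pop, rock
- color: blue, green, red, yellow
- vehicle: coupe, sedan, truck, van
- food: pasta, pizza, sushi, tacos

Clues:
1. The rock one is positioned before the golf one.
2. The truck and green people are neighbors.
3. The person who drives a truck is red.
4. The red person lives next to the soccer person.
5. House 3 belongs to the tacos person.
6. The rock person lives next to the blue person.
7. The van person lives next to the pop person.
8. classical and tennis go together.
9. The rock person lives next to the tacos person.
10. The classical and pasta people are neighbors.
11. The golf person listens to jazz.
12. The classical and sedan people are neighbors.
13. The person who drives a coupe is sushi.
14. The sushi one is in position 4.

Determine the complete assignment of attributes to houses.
Solution:

House | Sport | Music | Color | Vehicle | Food
----------------------------------------------
  1   | tennis | classical | red | truck | pizza
  2   | soccer | rock | green | sedan | pasta
  3   | golf | jazz | blue | van | tacos
  4   | swimming | pop | yellow | coupe | sushi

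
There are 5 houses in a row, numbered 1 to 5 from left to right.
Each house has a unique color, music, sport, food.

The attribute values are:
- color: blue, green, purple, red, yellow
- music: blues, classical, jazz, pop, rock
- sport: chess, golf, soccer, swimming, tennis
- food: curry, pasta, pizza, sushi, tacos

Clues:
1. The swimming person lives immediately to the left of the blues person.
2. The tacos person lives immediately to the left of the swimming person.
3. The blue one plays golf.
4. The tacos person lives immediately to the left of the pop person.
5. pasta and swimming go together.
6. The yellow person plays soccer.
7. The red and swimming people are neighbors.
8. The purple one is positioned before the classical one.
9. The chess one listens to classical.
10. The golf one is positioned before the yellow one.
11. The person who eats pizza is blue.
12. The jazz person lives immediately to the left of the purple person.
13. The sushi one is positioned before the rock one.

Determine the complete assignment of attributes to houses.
Solution:

House | Color | Music | Sport | Food
------------------------------------
  1   | red | jazz | tennis | tacos
  2   | purple | pop | swimming | pasta
  3   | blue | blues | golf | pizza
  4   | green | classical | chess | sushi
  5   | yellow | rock | soccer | curry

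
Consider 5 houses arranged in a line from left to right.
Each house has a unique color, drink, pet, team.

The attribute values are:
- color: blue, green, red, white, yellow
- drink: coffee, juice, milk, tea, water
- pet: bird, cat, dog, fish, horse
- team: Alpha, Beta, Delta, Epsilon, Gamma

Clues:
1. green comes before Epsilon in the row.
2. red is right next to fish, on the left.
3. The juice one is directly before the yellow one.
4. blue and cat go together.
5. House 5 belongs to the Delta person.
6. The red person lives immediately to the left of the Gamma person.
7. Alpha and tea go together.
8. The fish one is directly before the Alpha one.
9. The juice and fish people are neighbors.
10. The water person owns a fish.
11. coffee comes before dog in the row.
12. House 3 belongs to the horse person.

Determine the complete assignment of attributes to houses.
Solution:

House | Color | Drink | Pet | Team
----------------------------------
  1   | red | juice | bird | Beta
  2   | yellow | water | fish | Gamma
  3   | green | tea | horse | Alpha
  4   | blue | coffee | cat | Epsilon
  5   | white | milk | dog | Delta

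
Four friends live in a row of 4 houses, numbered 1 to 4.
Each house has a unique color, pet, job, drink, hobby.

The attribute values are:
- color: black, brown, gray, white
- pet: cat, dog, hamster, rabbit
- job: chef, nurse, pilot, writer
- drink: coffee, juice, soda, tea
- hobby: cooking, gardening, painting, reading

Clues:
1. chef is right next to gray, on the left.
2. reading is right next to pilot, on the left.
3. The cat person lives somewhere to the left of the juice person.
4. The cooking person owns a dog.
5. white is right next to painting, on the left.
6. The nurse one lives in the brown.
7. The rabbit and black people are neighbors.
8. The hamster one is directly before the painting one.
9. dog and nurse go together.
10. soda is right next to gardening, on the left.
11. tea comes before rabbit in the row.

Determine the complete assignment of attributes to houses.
Solution:

House | Color | Pet | Job | Drink | Hobby
-----------------------------------------
  1   | white | hamster | chef | tea | reading
  2   | gray | rabbit | pilot | soda | painting
  3   | black | cat | writer | coffee | gardening
  4   | brown | dog | nurse | juice | cooking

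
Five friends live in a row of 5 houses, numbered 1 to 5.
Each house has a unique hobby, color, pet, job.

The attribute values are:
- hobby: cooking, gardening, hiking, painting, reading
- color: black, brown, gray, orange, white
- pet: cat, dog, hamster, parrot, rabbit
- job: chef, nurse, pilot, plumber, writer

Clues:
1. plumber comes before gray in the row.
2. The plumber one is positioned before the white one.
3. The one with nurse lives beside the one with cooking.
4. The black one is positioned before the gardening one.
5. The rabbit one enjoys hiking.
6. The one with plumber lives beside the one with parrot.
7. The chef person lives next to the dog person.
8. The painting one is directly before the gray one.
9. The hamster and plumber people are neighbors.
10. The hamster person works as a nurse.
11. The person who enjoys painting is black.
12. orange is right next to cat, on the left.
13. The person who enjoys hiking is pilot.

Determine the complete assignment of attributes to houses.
Solution:

House | Hobby | Color | Pet | Job
---------------------------------
  1   | reading | orange | hamster | nurse
  2   | cooking | brown | cat | plumber
  3   | painting | black | parrot | chef
  4   | gardening | gray | dog | writer
  5   | hiking | white | rabbit | pilot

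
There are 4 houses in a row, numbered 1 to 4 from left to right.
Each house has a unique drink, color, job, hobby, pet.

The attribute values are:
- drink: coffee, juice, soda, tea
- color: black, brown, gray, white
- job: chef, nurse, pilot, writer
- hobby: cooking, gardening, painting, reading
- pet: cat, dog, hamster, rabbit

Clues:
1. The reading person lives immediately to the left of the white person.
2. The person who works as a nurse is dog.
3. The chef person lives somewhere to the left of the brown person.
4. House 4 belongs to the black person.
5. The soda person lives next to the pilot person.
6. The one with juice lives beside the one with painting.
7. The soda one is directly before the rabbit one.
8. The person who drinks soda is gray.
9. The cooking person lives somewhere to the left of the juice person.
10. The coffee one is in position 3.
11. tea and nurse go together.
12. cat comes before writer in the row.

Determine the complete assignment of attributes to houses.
Solution:

House | Drink | Color | Job | Hobby | Pet
-----------------------------------------
  1   | soda | gray | chef | cooking | cat
  2   | juice | brown | pilot | reading | rabbit
  3   | coffee | white | writer | painting | hamster
  4   | tea | black | nurse | gardening | dog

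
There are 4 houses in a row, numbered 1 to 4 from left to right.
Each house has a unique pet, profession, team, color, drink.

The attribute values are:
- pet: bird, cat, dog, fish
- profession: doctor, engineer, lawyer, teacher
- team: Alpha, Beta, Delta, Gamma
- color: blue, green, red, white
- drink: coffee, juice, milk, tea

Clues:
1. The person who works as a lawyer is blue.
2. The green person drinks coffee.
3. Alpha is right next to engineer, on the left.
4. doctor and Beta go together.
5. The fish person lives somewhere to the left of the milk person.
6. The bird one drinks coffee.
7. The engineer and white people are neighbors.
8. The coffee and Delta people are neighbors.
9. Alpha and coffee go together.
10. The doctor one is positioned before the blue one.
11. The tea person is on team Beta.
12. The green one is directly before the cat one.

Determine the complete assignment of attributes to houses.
Solution:

House | Pet | Profession | Team | Color | Drink
-----------------------------------------------
  1   | bird | teacher | Alpha | green | coffee
  2   | cat | engineer | Delta | red | juice
  3   | fish | doctor | Beta | white | tea
  4   | dog | lawyer | Gamma | blue | milk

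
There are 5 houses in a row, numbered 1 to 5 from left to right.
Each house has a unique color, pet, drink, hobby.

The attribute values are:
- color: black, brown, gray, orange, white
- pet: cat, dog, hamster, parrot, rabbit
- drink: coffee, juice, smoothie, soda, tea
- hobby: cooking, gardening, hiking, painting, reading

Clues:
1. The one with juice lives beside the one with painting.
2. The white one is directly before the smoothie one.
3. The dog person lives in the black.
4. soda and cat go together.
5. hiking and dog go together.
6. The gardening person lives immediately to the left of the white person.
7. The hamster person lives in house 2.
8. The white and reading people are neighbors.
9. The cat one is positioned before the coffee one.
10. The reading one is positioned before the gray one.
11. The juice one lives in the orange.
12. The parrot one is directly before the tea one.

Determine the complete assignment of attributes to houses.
Solution:

House | Color | Pet | Drink | Hobby
-----------------------------------
  1   | orange | parrot | juice | gardening
  2   | white | hamster | tea | painting
  3   | brown | rabbit | smoothie | reading
  4   | gray | cat | soda | cooking
  5   | black | dog | coffee | hiking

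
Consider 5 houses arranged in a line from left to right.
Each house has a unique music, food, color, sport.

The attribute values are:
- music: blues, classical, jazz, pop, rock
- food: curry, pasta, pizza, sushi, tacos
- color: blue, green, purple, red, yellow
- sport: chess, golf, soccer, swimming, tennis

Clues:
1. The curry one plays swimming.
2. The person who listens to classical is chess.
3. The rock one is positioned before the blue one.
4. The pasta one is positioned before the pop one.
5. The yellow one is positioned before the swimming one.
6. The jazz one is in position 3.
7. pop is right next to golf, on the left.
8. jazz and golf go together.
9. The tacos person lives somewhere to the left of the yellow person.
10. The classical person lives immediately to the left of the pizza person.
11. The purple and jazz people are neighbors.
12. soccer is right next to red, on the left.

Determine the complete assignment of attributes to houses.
Solution:

House | Music | Food | Color | Sport
------------------------------------
  1   | classical | pasta | green | chess
  2   | pop | pizza | purple | soccer
  3   | jazz | tacos | red | golf
  4   | rock | sushi | yellow | tennis
  5   | blues | curry | blue | swimming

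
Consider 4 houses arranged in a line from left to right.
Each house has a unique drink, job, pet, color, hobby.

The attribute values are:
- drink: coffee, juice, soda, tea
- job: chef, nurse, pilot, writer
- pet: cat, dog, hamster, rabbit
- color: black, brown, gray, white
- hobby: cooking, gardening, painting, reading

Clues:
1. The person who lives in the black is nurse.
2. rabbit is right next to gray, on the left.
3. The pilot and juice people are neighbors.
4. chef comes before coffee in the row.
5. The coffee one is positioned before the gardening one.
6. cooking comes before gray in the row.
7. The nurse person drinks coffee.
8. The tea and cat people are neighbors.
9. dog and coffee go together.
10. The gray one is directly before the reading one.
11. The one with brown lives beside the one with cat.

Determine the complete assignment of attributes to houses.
Solution:

House | Drink | Job | Pet | Color | Hobby
-----------------------------------------
  1   | tea | pilot | rabbit | brown | cooking
  2   | juice | chef | cat | gray | painting
  3   | coffee | nurse | dog | black | reading
  4   | soda | writer | hamster | white | gardening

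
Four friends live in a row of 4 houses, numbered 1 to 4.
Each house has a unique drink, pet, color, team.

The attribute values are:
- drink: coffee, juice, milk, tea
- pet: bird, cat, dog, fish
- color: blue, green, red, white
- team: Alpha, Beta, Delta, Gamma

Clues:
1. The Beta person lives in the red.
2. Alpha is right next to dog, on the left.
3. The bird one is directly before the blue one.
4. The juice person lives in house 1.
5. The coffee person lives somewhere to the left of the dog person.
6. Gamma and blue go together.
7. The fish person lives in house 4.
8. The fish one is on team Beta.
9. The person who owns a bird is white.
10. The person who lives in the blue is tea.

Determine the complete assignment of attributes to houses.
Solution:

House | Drink | Pet | Color | Team
----------------------------------
  1   | juice | cat | green | Delta
  2   | coffee | bird | white | Alpha
  3   | tea | dog | blue | Gamma
  4   | milk | fish | red | Beta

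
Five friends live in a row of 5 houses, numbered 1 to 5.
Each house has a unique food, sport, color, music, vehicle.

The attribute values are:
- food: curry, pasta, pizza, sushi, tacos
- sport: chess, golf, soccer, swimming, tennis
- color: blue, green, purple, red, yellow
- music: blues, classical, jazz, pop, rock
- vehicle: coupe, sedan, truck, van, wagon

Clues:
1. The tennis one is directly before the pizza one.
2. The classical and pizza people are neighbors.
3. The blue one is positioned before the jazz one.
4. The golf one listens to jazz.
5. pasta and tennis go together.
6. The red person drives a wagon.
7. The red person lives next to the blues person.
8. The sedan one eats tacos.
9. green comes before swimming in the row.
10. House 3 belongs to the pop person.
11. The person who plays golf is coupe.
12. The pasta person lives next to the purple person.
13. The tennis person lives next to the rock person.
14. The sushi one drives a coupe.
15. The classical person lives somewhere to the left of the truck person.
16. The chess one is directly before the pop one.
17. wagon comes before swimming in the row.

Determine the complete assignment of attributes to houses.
Solution:

House | Food | Sport | Color | Music | Vehicle
----------------------------------------------
  1   | pasta | tennis | green | classical | van
  2   | pizza | chess | purple | rock | truck
  3   | curry | soccer | red | pop | wagon
  4   | tacos | swimming | blue | blues | sedan
  5   | sushi | golf | yellow | jazz | coupe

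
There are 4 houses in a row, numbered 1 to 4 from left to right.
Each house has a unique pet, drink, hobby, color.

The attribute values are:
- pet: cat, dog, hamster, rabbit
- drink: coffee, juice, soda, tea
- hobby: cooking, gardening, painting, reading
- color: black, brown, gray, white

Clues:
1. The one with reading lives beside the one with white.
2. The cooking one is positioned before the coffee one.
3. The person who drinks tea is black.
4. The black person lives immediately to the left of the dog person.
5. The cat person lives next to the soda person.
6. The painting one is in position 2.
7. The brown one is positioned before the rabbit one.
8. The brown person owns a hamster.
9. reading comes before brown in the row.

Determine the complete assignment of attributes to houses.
Solution:

House | Pet | Drink | Hobby | Color
-----------------------------------
  1   | cat | tea | reading | black
  2   | dog | soda | painting | white
  3   | hamster | juice | cooking | brown
  4   | rabbit | coffee | gardening | gray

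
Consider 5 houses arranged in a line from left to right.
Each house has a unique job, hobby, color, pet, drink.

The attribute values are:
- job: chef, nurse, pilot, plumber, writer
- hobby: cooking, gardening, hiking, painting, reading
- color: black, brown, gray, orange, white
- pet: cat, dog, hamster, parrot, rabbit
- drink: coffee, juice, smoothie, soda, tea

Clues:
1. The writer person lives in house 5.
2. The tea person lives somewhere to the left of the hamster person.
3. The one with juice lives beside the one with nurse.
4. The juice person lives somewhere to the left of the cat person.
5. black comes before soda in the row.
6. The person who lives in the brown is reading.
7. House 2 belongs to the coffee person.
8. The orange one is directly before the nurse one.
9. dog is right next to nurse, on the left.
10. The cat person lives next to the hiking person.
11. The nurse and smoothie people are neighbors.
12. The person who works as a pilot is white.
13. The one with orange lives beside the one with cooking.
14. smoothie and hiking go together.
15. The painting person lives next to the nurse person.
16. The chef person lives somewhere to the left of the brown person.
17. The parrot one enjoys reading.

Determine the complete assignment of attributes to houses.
Solution:

House | Job | Hobby | Color | Pet | Drink
-----------------------------------------
  1   | chef | painting | orange | dog | juice
  2   | nurse | cooking | black | cat | coffee
  3   | pilot | hiking | white | rabbit | smoothie
  4   | plumber | reading | brown | parrot | tea
  5   | writer | gardening | gray | hamster | soda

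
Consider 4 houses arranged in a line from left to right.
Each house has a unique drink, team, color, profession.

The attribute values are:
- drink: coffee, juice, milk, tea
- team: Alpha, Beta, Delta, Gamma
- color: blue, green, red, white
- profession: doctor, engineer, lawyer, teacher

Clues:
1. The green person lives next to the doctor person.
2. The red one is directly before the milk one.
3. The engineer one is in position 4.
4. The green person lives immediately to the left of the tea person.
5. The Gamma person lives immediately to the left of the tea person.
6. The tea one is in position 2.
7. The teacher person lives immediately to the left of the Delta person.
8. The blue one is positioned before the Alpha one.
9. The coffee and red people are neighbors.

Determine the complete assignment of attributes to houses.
Solution:

House | Drink | Team | Color | Profession
-----------------------------------------
  1   | coffee | Gamma | green | teacher
  2   | tea | Delta | red | doctor
  3   | milk | Beta | blue | lawyer
  4   | juice | Alpha | white | engineer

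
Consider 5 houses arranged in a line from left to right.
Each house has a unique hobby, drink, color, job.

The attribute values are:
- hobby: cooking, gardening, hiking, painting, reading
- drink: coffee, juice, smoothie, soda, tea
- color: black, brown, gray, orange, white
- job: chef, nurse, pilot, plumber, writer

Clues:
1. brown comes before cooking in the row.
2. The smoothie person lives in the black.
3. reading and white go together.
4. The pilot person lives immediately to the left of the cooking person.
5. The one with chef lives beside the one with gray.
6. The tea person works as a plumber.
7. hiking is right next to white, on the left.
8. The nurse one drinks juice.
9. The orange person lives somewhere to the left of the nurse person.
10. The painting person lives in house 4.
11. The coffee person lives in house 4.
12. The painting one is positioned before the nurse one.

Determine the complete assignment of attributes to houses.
Solution:

House | Hobby | Drink | Color | Job
-----------------------------------
  1   | hiking | tea | brown | plumber
  2   | reading | soda | white | pilot
  3   | cooking | smoothie | black | writer
  4   | painting | coffee | orange | chef
  5   | gardening | juice | gray | nurse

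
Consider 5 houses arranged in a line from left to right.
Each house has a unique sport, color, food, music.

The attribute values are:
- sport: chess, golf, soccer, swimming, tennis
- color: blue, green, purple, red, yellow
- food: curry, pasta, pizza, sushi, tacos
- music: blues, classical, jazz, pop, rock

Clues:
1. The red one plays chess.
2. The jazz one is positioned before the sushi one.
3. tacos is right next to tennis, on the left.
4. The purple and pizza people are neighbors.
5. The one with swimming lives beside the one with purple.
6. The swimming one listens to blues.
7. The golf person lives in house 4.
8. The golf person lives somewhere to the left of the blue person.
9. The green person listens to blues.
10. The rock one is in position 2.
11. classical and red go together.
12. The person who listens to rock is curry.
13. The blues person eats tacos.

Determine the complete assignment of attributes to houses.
Solution:

House | Sport | Color | Food | Music
------------------------------------
  1   | swimming | green | tacos | blues
  2   | tennis | purple | curry | rock
  3   | chess | red | pizza | classical
  4   | golf | yellow | pasta | jazz
  5   | soccer | blue | sushi | pop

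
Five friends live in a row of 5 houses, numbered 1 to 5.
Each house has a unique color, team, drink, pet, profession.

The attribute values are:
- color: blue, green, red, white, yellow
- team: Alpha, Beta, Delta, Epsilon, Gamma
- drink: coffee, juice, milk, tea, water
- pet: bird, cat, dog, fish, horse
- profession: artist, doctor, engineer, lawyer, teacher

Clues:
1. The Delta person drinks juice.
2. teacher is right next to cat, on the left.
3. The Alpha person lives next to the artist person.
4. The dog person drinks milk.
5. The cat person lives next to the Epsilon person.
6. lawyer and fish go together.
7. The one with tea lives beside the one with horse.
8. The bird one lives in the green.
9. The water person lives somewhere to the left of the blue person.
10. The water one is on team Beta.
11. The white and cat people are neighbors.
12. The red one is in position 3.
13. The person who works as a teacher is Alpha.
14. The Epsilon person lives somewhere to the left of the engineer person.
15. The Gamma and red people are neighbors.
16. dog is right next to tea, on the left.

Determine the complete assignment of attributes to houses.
Solution:

House | Color | Team | Drink | Pet | Profession
-----------------------------------------------
  1   | white | Alpha | milk | dog | teacher
  2   | yellow | Gamma | tea | cat | artist
  3   | red | Epsilon | coffee | horse | doctor
  4   | green | Beta | water | bird | engineer
  5   | blue | Delta | juice | fish | lawyer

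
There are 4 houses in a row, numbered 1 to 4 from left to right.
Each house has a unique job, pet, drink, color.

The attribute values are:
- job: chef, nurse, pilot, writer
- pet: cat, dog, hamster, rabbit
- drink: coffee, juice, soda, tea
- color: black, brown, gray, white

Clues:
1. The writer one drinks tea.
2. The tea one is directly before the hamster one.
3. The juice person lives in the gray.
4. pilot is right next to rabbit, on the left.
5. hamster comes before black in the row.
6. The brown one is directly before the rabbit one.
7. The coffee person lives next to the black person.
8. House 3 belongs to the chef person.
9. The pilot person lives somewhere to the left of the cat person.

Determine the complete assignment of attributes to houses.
Solution:

House | Job | Pet | Drink | Color
---------------------------------
  1   | writer | dog | tea | white
  2   | pilot | hamster | coffee | brown
  3   | chef | rabbit | soda | black
  4   | nurse | cat | juice | gray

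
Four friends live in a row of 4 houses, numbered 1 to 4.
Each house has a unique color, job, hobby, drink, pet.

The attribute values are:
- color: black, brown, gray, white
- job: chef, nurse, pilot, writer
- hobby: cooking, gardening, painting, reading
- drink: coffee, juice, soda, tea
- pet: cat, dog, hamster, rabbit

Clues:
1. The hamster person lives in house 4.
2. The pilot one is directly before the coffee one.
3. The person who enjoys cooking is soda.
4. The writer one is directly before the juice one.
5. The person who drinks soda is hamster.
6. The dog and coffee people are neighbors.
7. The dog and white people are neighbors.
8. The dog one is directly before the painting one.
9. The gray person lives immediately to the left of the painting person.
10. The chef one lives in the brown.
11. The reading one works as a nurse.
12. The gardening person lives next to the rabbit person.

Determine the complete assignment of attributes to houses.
Solution:

House | Color | Job | Hobby | Drink | Pet
-----------------------------------------
  1   | gray | pilot | gardening | tea | dog
  2   | white | writer | painting | coffee | rabbit
  3   | black | nurse | reading | juice | cat
  4   | brown | chef | cooking | soda | hamster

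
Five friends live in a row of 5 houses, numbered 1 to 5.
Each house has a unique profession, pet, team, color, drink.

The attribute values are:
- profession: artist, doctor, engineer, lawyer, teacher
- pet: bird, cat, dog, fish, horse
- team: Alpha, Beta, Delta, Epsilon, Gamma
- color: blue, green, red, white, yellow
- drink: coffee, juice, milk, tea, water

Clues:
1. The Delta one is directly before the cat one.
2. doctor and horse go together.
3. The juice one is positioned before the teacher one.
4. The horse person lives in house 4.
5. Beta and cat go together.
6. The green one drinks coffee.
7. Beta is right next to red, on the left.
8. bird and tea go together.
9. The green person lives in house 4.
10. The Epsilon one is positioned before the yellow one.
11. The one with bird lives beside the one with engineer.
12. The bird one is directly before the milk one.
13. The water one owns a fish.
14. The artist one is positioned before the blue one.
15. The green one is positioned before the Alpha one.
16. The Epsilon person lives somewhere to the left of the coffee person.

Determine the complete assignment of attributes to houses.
Solution:

House | Profession | Pet | Team | Color | Drink
-----------------------------------------------
  1   | artist | bird | Delta | white | tea
  2   | engineer | cat | Beta | blue | milk
  3   | lawyer | dog | Epsilon | red | juice
  4   | doctor | horse | Gamma | green | coffee
  5   | teacher | fish | Alpha | yellow | water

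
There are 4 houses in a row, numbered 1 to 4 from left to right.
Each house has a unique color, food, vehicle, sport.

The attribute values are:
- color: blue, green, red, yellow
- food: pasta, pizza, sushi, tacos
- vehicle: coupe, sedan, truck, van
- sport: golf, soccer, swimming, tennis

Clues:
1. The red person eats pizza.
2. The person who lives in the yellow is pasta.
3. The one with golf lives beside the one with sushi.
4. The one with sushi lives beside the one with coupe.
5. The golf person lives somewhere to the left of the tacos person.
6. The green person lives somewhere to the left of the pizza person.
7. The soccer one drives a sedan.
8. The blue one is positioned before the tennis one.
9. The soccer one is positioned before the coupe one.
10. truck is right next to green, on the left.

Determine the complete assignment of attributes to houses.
Solution:

House | Color | Food | Vehicle | Sport
--------------------------------------
  1   | yellow | pasta | truck | golf
  2   | green | sushi | sedan | soccer
  3   | blue | tacos | coupe | swimming
  4   | red | pizza | van | tennis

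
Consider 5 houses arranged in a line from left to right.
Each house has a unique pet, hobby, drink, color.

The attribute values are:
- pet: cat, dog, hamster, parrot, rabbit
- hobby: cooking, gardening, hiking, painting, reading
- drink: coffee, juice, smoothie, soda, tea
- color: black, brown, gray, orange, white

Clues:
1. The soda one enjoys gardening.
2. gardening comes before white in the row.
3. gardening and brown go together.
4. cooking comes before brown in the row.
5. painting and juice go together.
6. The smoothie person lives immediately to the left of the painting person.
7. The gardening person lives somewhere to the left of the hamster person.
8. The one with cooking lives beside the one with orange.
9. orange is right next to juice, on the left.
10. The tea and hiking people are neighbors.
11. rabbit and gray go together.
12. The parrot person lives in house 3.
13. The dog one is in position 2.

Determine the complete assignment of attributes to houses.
Solution:

House | Pet | Hobby | Drink | Color
-----------------------------------
  1   | rabbit | cooking | tea | gray
  2   | dog | hiking | smoothie | orange
  3   | parrot | painting | juice | black
  4   | cat | gardening | soda | brown
  5   | hamster | reading | coffee | white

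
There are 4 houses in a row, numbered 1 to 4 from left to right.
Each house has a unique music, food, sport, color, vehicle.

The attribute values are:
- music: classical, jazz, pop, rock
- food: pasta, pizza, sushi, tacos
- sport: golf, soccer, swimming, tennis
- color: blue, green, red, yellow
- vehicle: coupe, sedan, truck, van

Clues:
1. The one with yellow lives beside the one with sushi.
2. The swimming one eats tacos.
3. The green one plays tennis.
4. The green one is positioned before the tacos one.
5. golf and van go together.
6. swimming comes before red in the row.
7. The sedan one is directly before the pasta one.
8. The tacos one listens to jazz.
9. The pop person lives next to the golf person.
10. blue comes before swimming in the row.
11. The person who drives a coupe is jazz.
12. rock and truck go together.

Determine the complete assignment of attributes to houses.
Solution:

House | Music | Food | Sport | Color | Vehicle
----------------------------------------------
  1   | pop | pizza | tennis | green | sedan
  2   | classical | pasta | golf | blue | van
  3   | jazz | tacos | swimming | yellow | coupe
  4   | rock | sushi | soccer | red | truck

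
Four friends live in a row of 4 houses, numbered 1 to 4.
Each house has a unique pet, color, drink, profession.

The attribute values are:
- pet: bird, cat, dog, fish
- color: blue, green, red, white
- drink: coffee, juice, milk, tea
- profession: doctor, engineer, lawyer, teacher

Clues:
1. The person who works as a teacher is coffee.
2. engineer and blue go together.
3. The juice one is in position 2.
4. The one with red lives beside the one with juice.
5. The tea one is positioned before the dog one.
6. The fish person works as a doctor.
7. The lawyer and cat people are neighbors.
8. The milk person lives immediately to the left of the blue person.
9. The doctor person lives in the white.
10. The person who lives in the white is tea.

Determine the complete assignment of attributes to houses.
Solution:

House | Pet | Color | Drink | Profession
----------------------------------------
  1   | bird | red | milk | lawyer
  2   | cat | blue | juice | engineer
  3   | fish | white | tea | doctor
  4   | dog | green | coffee | teacher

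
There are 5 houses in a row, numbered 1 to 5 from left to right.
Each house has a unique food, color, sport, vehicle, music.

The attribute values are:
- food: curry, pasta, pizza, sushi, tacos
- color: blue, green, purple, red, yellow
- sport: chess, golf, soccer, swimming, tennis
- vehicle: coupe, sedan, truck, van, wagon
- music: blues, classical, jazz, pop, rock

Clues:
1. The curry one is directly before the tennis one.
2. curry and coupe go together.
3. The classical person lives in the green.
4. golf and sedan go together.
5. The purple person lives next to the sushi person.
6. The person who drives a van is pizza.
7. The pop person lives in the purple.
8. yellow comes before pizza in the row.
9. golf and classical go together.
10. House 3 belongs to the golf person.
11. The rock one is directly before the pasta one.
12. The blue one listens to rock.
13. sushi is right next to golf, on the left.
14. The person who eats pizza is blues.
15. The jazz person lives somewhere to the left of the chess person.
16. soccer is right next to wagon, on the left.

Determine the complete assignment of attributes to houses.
Solution:

House | Food | Color | Sport | Vehicle | Music
----------------------------------------------
  1   | curry | purple | soccer | coupe | pop
  2   | sushi | blue | tennis | wagon | rock
  3   | pasta | green | golf | sedan | classical
  4   | tacos | yellow | swimming | truck | jazz
  5   | pizza | red | chess | van | blues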